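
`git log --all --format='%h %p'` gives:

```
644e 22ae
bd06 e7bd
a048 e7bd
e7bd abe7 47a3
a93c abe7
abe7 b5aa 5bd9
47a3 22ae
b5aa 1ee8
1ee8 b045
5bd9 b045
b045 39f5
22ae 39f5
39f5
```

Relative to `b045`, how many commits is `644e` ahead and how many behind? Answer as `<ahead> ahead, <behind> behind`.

2 ahead, 1 behind

Reachable from 644e: {22ae, 39f5, 644e}.
Reachable from b045: {39f5, b045}.
Only in 644e's history (ahead): {22ae, 644e} — 2.
Only in b045's history (behind): {b045} — 1.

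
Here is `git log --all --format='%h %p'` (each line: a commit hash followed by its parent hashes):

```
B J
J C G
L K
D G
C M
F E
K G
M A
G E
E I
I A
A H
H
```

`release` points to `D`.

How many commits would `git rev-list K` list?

Walking parent pointers from K: reachable set = {A, E, G, H, I, K}.
That is 6 commits.

6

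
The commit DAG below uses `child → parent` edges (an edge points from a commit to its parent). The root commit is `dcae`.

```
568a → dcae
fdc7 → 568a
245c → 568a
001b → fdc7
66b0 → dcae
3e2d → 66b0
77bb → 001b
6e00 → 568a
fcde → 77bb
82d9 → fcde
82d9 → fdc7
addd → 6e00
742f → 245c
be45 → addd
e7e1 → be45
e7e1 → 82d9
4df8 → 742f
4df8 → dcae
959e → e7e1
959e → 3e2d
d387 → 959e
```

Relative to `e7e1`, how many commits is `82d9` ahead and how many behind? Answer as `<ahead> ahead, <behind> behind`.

0 ahead, 4 behind

Reachable from 82d9: {001b, 568a, 77bb, 82d9, dcae, fcde, fdc7}.
Reachable from e7e1: {001b, 568a, 6e00, 77bb, 82d9, addd, be45, dcae, e7e1, fcde, fdc7}.
Only in 82d9's history (ahead): {} — 0.
Only in e7e1's history (behind): {6e00, addd, be45, e7e1} — 4.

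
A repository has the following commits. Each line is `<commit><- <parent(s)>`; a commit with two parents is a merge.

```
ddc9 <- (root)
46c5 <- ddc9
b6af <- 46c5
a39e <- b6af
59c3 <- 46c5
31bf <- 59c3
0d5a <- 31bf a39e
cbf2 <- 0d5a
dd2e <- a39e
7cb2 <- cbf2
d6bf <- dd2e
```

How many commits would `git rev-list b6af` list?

3

Walking parent pointers from b6af: reachable set = {46c5, b6af, ddc9}.
That is 3 commits.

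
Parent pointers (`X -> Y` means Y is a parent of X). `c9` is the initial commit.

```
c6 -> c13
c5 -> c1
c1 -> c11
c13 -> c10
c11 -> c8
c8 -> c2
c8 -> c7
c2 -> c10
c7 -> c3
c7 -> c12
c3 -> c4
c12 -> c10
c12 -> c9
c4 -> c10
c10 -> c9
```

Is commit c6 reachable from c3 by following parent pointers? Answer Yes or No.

No

Ancestors of c3: {c10, c3, c4, c9}.
c6 is not in that set, so it is not an ancestor of c3.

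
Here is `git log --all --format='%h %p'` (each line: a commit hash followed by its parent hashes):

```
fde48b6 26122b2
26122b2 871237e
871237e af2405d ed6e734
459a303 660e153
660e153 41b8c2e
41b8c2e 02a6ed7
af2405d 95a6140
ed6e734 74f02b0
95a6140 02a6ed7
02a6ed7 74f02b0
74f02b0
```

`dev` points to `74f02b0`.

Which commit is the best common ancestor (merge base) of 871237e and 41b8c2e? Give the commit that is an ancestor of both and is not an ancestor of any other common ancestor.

Ancestors of 871237e: {02a6ed7, 74f02b0, 871237e, 95a6140, af2405d, ed6e734}.
Ancestors of 41b8c2e: {02a6ed7, 41b8c2e, 74f02b0}.
Common ancestors: {02a6ed7, 74f02b0}.
Among these, 02a6ed7 is not an ancestor of any other common ancestor — it is the merge base.

02a6ed7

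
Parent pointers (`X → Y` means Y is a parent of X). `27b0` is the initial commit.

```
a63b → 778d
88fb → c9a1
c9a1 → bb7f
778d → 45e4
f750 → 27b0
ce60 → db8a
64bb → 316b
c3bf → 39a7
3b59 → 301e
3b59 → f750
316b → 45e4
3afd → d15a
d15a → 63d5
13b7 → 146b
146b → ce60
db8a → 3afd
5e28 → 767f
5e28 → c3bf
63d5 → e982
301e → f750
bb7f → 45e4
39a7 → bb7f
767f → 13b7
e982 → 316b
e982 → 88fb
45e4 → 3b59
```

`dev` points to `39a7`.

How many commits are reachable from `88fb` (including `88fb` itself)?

8

Walking parent pointers from 88fb: reachable set = {27b0, 301e, 3b59, 45e4, 88fb, bb7f, c9a1, f750}.
That is 8 commits.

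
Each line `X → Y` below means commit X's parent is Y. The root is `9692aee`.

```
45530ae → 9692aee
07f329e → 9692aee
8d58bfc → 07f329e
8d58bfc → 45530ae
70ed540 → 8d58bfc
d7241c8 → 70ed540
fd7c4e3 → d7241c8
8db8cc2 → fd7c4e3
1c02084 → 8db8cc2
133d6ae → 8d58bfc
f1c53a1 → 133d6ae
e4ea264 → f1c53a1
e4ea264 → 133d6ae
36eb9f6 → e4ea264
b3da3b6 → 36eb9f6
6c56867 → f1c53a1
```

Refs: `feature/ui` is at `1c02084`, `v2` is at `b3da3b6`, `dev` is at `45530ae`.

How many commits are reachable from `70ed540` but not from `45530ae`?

Reachable from 70ed540: {07f329e, 45530ae, 70ed540, 8d58bfc, 9692aee}.
Reachable from 45530ae: {45530ae, 9692aee}.
In 70ed540's history but not 45530ae's: {07f329e, 70ed540, 8d58bfc} — 3 commits.

3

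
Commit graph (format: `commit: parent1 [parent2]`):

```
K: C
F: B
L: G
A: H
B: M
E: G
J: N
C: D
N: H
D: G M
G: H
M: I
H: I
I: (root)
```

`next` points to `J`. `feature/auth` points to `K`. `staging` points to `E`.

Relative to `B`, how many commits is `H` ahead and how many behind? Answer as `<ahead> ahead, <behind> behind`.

1 ahead, 2 behind

Reachable from H: {H, I}.
Reachable from B: {B, I, M}.
Only in H's history (ahead): {H} — 1.
Only in B's history (behind): {B, M} — 2.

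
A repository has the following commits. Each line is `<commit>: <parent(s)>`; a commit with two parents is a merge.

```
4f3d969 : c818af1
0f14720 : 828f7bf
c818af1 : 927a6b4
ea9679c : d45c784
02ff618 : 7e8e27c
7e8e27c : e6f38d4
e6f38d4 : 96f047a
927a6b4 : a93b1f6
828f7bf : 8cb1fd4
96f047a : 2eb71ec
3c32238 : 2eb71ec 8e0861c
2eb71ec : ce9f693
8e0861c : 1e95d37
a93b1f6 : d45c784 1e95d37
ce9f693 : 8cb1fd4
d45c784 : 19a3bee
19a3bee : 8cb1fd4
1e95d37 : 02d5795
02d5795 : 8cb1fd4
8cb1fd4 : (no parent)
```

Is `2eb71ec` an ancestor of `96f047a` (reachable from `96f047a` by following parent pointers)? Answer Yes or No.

Ancestors of 96f047a (commits reachable by following parents): {2eb71ec, 8cb1fd4, 96f047a, ce9f693}.
2eb71ec is in that set, so it is an ancestor of 96f047a.

Yes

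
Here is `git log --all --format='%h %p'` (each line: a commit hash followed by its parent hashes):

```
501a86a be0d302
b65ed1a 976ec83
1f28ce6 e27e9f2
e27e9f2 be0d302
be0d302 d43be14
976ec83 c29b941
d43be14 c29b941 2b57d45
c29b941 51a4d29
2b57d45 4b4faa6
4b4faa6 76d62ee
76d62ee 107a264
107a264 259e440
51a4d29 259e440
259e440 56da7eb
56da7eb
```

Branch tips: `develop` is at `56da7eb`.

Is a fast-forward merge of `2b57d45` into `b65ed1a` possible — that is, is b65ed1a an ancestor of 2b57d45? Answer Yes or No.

No

A fast-forward from b65ed1a to 2b57d45 is possible iff b65ed1a is an ancestor of 2b57d45.
Ancestors of 2b57d45: {107a264, 259e440, 2b57d45, 4b4faa6, 56da7eb, 76d62ee}.
b65ed1a is not among them, so fast-forward is not possible.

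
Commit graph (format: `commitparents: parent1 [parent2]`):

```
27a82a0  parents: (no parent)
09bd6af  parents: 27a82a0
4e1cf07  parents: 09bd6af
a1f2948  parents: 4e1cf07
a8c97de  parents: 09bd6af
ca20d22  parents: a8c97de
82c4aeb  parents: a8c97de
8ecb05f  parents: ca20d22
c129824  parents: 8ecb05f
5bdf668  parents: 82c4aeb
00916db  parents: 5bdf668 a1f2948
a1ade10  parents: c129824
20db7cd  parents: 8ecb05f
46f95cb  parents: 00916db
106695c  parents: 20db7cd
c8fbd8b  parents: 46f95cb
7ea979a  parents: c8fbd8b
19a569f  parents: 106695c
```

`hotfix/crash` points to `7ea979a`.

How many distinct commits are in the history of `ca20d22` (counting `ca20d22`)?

Walking parent pointers from ca20d22: reachable set = {09bd6af, 27a82a0, a8c97de, ca20d22}.
That is 4 commits.

4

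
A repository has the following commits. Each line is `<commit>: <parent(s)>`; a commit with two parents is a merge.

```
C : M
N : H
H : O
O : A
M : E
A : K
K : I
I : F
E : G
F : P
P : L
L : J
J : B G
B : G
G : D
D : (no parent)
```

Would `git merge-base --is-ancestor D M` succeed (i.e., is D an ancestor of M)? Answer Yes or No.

Yes

Ancestors of M (commits reachable by following parents): {D, E, G, M}.
D is in that set, so it is an ancestor of M.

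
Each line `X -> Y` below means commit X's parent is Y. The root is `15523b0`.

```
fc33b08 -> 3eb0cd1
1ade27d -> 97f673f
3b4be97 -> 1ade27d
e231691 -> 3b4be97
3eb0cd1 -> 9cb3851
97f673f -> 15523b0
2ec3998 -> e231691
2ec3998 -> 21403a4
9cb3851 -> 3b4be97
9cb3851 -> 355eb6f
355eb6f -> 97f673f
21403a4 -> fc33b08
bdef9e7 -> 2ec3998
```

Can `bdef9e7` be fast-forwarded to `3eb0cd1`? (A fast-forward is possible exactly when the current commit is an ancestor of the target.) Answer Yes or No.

No

A fast-forward from bdef9e7 to 3eb0cd1 is possible iff bdef9e7 is an ancestor of 3eb0cd1.
Ancestors of 3eb0cd1: {15523b0, 1ade27d, 355eb6f, 3b4be97, 3eb0cd1, 97f673f, 9cb3851}.
bdef9e7 is not among them, so fast-forward is not possible.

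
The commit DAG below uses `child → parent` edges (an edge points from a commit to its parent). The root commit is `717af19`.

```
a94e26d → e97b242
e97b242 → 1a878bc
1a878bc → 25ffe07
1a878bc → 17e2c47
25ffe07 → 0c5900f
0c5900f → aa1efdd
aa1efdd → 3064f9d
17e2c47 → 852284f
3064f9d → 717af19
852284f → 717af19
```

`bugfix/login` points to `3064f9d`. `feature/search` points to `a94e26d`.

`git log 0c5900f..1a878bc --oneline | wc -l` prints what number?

Reachable from 1a878bc: {0c5900f, 17e2c47, 1a878bc, 25ffe07, 3064f9d, 717af19, 852284f, aa1efdd}.
Reachable from 0c5900f: {0c5900f, 3064f9d, 717af19, aa1efdd}.
In 1a878bc's history but not 0c5900f's: {17e2c47, 1a878bc, 25ffe07, 852284f} — 4 commits.

4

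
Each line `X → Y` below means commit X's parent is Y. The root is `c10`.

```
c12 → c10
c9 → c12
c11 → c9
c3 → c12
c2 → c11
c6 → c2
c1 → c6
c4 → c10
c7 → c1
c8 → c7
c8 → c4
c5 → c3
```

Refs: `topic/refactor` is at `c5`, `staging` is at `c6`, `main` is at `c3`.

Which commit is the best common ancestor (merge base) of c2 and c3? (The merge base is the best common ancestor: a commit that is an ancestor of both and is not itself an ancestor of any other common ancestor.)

c12

Ancestors of c2: {c10, c11, c12, c2, c9}.
Ancestors of c3: {c10, c12, c3}.
Common ancestors: {c10, c12}.
Among these, c12 is not an ancestor of any other common ancestor — it is the merge base.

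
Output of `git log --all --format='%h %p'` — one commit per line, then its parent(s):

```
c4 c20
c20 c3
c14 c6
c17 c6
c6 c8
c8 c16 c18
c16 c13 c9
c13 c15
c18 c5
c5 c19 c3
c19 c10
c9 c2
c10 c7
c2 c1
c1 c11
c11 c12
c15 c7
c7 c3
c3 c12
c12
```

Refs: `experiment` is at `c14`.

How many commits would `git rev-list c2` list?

4

Walking parent pointers from c2: reachable set = {c1, c11, c12, c2}.
That is 4 commits.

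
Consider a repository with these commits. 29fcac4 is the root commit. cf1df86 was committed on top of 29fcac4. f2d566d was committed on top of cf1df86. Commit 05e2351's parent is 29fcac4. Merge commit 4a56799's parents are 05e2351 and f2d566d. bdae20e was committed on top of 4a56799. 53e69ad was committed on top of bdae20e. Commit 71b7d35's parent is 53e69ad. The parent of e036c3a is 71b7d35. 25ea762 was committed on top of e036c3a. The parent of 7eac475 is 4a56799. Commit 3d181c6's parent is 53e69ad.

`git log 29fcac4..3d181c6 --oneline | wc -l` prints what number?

7

Reachable from 3d181c6: {05e2351, 29fcac4, 3d181c6, 4a56799, 53e69ad, bdae20e, cf1df86, f2d566d}.
Reachable from 29fcac4: {29fcac4}.
In 3d181c6's history but not 29fcac4's: {05e2351, 3d181c6, 4a56799, 53e69ad, bdae20e, cf1df86, f2d566d} — 7 commits.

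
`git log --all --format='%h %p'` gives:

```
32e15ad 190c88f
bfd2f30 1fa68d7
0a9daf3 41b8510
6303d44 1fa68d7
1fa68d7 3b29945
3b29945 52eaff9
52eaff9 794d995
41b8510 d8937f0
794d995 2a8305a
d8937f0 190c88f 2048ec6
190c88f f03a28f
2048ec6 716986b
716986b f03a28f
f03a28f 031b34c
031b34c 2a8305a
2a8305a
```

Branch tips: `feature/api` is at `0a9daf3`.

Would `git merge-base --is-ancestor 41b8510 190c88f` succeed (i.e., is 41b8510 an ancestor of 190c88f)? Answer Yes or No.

Ancestors of 190c88f: {031b34c, 190c88f, 2a8305a, f03a28f}.
41b8510 is not in that set, so it is not an ancestor of 190c88f.

No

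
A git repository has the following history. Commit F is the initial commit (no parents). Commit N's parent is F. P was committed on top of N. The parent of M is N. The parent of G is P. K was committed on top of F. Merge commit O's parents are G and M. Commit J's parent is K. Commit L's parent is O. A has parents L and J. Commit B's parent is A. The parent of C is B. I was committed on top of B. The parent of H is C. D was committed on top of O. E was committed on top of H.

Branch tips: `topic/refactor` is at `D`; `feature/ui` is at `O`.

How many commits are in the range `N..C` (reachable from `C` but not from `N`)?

10

Reachable from C: {A, B, C, F, G, J, K, L, M, N, O, P}.
Reachable from N: {F, N}.
In C's history but not N's: {A, B, C, G, J, K, L, M, O, P} — 10 commits.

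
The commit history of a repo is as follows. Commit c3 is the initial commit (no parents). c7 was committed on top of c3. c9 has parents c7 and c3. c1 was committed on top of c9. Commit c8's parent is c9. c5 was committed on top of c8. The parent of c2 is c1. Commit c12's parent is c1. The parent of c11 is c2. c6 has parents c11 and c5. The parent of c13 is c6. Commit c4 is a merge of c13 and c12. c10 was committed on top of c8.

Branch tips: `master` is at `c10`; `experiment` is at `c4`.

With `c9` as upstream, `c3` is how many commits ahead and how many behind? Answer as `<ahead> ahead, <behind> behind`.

0 ahead, 2 behind

Reachable from c3: {c3}.
Reachable from c9: {c3, c7, c9}.
Only in c3's history (ahead): {} — 0.
Only in c9's history (behind): {c7, c9} — 2.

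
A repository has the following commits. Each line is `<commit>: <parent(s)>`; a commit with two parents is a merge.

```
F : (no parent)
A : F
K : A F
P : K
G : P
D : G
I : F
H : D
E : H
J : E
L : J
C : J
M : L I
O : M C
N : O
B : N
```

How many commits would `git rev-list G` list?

Walking parent pointers from G: reachable set = {A, F, G, K, P}.
That is 5 commits.

5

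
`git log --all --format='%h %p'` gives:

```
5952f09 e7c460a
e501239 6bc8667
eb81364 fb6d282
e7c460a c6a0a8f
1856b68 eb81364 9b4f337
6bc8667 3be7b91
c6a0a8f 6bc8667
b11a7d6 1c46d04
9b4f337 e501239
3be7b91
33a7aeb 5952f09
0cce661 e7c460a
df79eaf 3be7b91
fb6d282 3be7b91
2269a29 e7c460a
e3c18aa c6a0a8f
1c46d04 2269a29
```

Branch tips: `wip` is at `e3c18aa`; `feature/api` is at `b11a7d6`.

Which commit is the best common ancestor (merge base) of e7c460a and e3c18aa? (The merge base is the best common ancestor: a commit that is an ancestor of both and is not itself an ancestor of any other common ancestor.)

c6a0a8f

Ancestors of e7c460a: {3be7b91, 6bc8667, c6a0a8f, e7c460a}.
Ancestors of e3c18aa: {3be7b91, 6bc8667, c6a0a8f, e3c18aa}.
Common ancestors: {3be7b91, 6bc8667, c6a0a8f}.
Among these, c6a0a8f is not an ancestor of any other common ancestor — it is the merge base.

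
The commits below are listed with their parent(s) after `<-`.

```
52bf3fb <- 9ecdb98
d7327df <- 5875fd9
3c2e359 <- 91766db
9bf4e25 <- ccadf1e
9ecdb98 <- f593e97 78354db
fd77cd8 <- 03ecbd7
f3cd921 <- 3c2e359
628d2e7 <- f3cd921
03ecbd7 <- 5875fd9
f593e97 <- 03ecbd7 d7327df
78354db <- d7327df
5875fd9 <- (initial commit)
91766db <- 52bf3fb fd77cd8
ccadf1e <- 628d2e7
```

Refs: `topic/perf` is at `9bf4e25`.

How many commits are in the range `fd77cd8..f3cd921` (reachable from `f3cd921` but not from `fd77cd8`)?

8

Reachable from f3cd921: {03ecbd7, 3c2e359, 52bf3fb, 5875fd9, 78354db, 91766db, 9ecdb98, d7327df, f3cd921, f593e97, fd77cd8}.
Reachable from fd77cd8: {03ecbd7, 5875fd9, fd77cd8}.
In f3cd921's history but not fd77cd8's: {3c2e359, 52bf3fb, 78354db, 91766db, 9ecdb98, d7327df, f3cd921, f593e97} — 8 commits.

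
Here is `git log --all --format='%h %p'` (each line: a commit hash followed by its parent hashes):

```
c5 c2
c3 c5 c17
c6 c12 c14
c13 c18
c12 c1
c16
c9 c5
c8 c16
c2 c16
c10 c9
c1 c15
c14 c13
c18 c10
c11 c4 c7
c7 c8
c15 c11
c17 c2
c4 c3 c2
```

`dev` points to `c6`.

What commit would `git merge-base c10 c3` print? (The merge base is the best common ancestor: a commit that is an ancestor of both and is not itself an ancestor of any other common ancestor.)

c5

Ancestors of c10: {c10, c16, c2, c5, c9}.
Ancestors of c3: {c16, c17, c2, c3, c5}.
Common ancestors: {c16, c2, c5}.
Among these, c5 is not an ancestor of any other common ancestor — it is the merge base.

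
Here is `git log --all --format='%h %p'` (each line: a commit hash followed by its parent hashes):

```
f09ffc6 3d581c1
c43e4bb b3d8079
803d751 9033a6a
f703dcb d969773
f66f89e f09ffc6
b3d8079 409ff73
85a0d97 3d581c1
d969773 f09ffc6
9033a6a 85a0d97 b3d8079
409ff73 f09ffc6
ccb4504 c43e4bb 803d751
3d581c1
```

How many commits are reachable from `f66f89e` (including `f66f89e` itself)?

Walking parent pointers from f66f89e: reachable set = {3d581c1, f09ffc6, f66f89e}.
That is 3 commits.

3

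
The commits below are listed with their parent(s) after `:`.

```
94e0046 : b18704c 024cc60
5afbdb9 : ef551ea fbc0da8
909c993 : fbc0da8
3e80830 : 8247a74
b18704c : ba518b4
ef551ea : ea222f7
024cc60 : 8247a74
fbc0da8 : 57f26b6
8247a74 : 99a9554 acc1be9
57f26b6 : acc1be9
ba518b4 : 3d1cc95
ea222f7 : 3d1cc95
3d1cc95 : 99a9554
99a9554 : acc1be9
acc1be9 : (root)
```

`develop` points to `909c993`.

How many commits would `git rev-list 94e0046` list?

Walking parent pointers from 94e0046: reachable set = {024cc60, 3d1cc95, 8247a74, 94e0046, 99a9554, acc1be9, b18704c, ba518b4}.
That is 8 commits.

8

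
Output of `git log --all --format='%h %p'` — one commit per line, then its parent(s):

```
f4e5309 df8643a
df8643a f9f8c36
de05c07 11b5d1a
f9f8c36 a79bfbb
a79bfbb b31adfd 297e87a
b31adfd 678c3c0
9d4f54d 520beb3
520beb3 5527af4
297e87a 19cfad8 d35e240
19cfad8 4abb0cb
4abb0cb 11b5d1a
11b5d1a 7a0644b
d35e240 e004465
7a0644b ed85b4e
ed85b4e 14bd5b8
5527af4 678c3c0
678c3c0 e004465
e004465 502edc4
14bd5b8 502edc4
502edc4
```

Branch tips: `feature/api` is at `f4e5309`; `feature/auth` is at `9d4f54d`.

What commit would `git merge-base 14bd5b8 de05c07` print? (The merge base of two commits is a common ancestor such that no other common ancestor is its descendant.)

14bd5b8

Ancestors of 14bd5b8: {14bd5b8, 502edc4}.
Ancestors of de05c07: {11b5d1a, 14bd5b8, 502edc4, 7a0644b, de05c07, ed85b4e}.
Common ancestors: {14bd5b8, 502edc4}.
Among these, 14bd5b8 is not an ancestor of any other common ancestor — it is the merge base.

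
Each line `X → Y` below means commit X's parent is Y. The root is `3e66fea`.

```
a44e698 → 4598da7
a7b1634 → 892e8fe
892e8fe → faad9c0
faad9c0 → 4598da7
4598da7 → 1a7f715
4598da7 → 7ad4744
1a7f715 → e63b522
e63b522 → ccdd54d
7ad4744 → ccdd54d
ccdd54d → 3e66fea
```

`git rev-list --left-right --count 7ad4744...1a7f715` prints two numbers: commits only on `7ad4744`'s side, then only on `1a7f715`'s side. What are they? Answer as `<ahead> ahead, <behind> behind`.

Reachable from 7ad4744: {3e66fea, 7ad4744, ccdd54d}.
Reachable from 1a7f715: {1a7f715, 3e66fea, ccdd54d, e63b522}.
Only in 7ad4744's history (ahead): {7ad4744} — 1.
Only in 1a7f715's history (behind): {1a7f715, e63b522} — 2.

1 ahead, 2 behind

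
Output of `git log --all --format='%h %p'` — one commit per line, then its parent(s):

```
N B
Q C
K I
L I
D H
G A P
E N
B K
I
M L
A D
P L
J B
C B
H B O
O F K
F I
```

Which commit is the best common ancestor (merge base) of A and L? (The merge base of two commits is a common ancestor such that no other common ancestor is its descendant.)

I

Ancestors of A: {A, B, D, F, H, I, K, O}.
Ancestors of L: {I, L}.
Common ancestors: {I}.
The only common ancestor is I, so it is the merge base.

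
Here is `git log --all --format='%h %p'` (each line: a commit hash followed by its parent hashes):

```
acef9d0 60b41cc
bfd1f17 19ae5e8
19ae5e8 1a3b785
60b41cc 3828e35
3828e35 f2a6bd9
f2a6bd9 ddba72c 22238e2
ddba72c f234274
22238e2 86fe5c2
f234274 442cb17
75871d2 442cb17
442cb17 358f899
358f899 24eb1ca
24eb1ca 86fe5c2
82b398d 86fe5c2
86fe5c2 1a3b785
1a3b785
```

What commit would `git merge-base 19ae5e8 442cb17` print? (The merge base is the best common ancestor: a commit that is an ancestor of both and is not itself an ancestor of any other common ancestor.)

Ancestors of 19ae5e8: {19ae5e8, 1a3b785}.
Ancestors of 442cb17: {1a3b785, 24eb1ca, 358f899, 442cb17, 86fe5c2}.
Common ancestors: {1a3b785}.
The only common ancestor is 1a3b785, so it is the merge base.

1a3b785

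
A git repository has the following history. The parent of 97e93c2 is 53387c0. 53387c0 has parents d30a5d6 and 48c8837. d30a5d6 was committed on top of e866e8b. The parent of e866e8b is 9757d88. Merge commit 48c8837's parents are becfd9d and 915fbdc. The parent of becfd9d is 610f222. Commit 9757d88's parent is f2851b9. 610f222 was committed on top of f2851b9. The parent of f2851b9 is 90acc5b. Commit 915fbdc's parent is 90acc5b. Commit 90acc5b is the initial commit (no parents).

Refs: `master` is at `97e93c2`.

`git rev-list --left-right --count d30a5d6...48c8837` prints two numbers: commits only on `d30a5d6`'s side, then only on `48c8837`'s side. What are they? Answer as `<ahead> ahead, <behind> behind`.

3 ahead, 4 behind

Reachable from d30a5d6: {90acc5b, 9757d88, d30a5d6, e866e8b, f2851b9}.
Reachable from 48c8837: {48c8837, 610f222, 90acc5b, 915fbdc, becfd9d, f2851b9}.
Only in d30a5d6's history (ahead): {9757d88, d30a5d6, e866e8b} — 3.
Only in 48c8837's history (behind): {48c8837, 610f222, 915fbdc, becfd9d} — 4.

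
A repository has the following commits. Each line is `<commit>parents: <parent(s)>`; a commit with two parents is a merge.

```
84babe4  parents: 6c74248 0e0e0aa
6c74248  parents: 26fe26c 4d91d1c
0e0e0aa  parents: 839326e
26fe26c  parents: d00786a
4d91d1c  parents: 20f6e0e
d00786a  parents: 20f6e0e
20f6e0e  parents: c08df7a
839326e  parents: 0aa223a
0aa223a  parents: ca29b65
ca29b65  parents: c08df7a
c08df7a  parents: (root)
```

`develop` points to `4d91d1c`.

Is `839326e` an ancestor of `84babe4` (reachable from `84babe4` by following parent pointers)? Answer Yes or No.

Ancestors of 84babe4 (commits reachable by following parents): {0aa223a, 0e0e0aa, 20f6e0e, 26fe26c, 4d91d1c, 6c74248, 839326e, 84babe4, c08df7a, ca29b65, d00786a}.
839326e is in that set, so it is an ancestor of 84babe4.

Yes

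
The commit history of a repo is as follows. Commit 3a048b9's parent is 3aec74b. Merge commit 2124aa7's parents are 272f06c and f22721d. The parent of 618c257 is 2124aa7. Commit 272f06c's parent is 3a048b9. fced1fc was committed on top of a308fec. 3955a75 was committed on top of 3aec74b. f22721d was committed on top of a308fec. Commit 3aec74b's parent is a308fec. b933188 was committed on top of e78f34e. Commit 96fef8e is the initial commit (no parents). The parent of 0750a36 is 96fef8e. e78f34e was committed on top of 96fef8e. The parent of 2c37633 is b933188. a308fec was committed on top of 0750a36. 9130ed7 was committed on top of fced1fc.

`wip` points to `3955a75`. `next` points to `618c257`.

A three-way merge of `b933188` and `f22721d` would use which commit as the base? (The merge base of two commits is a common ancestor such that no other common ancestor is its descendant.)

Ancestors of b933188: {96fef8e, b933188, e78f34e}.
Ancestors of f22721d: {0750a36, 96fef8e, a308fec, f22721d}.
Common ancestors: {96fef8e}.
The only common ancestor is 96fef8e, so it is the merge base.

96fef8e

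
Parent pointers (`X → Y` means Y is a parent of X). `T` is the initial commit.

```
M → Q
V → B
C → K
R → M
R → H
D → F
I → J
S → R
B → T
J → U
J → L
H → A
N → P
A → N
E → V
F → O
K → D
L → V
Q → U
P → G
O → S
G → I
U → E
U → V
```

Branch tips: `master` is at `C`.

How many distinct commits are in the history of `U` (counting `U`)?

5

Walking parent pointers from U: reachable set = {B, E, T, U, V}.
That is 5 commits.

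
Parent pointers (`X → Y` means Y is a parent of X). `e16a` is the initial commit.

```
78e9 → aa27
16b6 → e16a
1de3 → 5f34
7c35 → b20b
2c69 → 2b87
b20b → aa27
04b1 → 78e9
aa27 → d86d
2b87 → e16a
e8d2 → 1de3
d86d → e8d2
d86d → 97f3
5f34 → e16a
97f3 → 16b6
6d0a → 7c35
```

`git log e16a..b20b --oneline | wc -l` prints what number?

8

Reachable from b20b: {16b6, 1de3, 5f34, 97f3, aa27, b20b, d86d, e16a, e8d2}.
Reachable from e16a: {e16a}.
In b20b's history but not e16a's: {16b6, 1de3, 5f34, 97f3, aa27, b20b, d86d, e8d2} — 8 commits.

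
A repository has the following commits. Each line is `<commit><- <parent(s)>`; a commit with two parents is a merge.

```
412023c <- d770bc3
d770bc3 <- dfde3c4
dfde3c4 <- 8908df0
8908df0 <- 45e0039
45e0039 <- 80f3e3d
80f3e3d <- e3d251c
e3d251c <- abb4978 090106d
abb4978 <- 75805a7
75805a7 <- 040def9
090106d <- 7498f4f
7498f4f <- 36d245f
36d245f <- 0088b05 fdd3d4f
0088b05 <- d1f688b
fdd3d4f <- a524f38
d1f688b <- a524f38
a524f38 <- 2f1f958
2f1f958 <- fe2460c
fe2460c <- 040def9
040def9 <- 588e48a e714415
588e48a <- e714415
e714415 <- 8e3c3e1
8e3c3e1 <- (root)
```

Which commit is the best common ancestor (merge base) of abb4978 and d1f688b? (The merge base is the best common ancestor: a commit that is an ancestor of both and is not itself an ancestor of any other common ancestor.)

040def9

Ancestors of abb4978: {040def9, 588e48a, 75805a7, 8e3c3e1, abb4978, e714415}.
Ancestors of d1f688b: {040def9, 2f1f958, 588e48a, 8e3c3e1, a524f38, d1f688b, e714415, fe2460c}.
Common ancestors: {040def9, 588e48a, 8e3c3e1, e714415}.
Among these, 040def9 is not an ancestor of any other common ancestor — it is the merge base.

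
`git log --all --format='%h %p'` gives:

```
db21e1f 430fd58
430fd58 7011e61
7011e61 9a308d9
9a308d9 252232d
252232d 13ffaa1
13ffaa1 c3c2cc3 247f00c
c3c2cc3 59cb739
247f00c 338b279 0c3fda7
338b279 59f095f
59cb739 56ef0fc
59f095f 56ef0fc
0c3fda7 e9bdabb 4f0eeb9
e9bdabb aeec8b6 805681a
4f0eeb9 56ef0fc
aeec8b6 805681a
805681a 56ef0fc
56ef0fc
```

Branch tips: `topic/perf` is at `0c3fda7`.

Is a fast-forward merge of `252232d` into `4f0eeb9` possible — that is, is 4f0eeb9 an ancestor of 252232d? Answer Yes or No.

A fast-forward from 4f0eeb9 to 252232d is possible iff 4f0eeb9 is an ancestor of 252232d.
Ancestors of 252232d: {0c3fda7, 13ffaa1, 247f00c, 252232d, 338b279, 4f0eeb9, 56ef0fc, 59cb739, 59f095f, 805681a, aeec8b6, c3c2cc3, e9bdabb}.
4f0eeb9 is among them, so fast-forward is possible.

Yes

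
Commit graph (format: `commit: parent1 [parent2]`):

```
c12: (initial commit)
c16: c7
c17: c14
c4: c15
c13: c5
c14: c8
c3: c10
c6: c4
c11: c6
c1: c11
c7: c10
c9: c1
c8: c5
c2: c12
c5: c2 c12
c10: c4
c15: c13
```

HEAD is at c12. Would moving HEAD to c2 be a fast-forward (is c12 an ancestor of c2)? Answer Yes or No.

Yes

A fast-forward from c12 to c2 is possible iff c12 is an ancestor of c2.
Ancestors of c2: {c12, c2}.
c12 is among them, so fast-forward is possible.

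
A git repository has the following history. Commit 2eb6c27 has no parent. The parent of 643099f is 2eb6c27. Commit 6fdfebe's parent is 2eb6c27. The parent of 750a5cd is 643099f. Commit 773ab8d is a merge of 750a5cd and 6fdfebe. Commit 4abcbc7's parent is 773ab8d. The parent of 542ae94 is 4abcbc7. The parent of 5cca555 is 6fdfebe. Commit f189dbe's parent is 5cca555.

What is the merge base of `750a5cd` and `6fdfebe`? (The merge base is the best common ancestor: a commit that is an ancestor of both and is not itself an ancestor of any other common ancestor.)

2eb6c27

Ancestors of 750a5cd: {2eb6c27, 643099f, 750a5cd}.
Ancestors of 6fdfebe: {2eb6c27, 6fdfebe}.
Common ancestors: {2eb6c27}.
The only common ancestor is 2eb6c27, so it is the merge base.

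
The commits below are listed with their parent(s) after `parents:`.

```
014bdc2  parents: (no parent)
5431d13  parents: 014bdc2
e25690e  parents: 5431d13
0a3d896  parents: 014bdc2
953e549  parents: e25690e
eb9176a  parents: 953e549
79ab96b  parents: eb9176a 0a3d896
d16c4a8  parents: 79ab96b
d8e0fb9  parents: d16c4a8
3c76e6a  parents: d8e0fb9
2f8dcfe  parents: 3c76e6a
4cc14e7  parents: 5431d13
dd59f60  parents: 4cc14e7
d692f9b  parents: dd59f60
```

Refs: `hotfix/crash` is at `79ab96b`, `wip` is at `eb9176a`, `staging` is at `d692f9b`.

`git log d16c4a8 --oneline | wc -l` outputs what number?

Walking parent pointers from d16c4a8: reachable set = {014bdc2, 0a3d896, 5431d13, 79ab96b, 953e549, d16c4a8, e25690e, eb9176a}.
That is 8 commits.

8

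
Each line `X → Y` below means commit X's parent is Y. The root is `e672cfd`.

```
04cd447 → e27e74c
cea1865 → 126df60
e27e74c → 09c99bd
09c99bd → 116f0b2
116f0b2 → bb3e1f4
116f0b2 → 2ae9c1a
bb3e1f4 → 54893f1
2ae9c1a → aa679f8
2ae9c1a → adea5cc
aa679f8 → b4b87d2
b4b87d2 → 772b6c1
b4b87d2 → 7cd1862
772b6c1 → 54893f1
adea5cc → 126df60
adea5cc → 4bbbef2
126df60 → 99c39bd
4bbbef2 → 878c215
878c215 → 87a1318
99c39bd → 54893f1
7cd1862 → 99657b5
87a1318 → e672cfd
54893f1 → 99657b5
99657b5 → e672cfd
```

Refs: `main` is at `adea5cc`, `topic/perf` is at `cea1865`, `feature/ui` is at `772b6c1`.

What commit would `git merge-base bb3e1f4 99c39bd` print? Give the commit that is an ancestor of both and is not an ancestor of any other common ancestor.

Ancestors of bb3e1f4: {54893f1, 99657b5, bb3e1f4, e672cfd}.
Ancestors of 99c39bd: {54893f1, 99657b5, 99c39bd, e672cfd}.
Common ancestors: {54893f1, 99657b5, e672cfd}.
Among these, 54893f1 is not an ancestor of any other common ancestor — it is the merge base.

54893f1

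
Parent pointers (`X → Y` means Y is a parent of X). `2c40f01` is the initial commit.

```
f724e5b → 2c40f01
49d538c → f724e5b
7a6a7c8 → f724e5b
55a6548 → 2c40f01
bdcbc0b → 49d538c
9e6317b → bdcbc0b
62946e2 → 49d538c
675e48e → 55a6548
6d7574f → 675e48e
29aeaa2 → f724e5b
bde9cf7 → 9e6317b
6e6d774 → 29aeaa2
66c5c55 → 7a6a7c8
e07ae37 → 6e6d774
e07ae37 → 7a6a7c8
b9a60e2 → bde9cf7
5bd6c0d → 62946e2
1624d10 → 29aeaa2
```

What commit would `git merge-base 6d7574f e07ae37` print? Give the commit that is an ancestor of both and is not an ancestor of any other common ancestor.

Ancestors of 6d7574f: {2c40f01, 55a6548, 675e48e, 6d7574f}.
Ancestors of e07ae37: {29aeaa2, 2c40f01, 6e6d774, 7a6a7c8, e07ae37, f724e5b}.
Common ancestors: {2c40f01}.
The only common ancestor is 2c40f01, so it is the merge base.

2c40f01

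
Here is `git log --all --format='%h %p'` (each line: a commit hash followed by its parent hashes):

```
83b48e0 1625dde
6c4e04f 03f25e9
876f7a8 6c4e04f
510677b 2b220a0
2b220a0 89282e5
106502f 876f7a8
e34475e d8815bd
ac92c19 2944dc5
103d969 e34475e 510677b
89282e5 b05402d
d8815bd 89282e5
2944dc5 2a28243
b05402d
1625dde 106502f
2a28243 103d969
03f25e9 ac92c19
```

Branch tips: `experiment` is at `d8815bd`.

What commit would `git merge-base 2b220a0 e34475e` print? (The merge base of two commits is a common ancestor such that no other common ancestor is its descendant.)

89282e5

Ancestors of 2b220a0: {2b220a0, 89282e5, b05402d}.
Ancestors of e34475e: {89282e5, b05402d, d8815bd, e34475e}.
Common ancestors: {89282e5, b05402d}.
Among these, 89282e5 is not an ancestor of any other common ancestor — it is the merge base.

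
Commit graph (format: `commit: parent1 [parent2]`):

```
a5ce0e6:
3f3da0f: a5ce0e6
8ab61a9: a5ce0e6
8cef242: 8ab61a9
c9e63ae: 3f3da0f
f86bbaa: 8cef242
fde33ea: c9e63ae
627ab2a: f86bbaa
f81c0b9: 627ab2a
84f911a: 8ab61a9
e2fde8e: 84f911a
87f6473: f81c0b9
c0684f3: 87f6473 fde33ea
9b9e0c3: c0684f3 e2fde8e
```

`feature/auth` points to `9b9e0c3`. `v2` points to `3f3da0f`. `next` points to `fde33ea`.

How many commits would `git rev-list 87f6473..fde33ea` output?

Reachable from fde33ea: {3f3da0f, a5ce0e6, c9e63ae, fde33ea}.
Reachable from 87f6473: {627ab2a, 87f6473, 8ab61a9, 8cef242, a5ce0e6, f81c0b9, f86bbaa}.
In fde33ea's history but not 87f6473's: {3f3da0f, c9e63ae, fde33ea} — 3 commits.

3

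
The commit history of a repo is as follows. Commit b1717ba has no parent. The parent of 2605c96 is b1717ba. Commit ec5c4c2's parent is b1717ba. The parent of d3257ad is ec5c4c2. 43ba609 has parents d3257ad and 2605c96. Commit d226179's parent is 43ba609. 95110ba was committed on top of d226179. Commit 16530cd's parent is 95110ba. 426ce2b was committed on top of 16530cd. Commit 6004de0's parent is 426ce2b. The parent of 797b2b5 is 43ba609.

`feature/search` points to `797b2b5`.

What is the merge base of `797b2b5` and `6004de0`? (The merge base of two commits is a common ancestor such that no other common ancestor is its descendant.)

Ancestors of 797b2b5: {2605c96, 43ba609, 797b2b5, b1717ba, d3257ad, ec5c4c2}.
Ancestors of 6004de0: {16530cd, 2605c96, 426ce2b, 43ba609, 6004de0, 95110ba, b1717ba, d226179, d3257ad, ec5c4c2}.
Common ancestors: {2605c96, 43ba609, b1717ba, d3257ad, ec5c4c2}.
Among these, 43ba609 is not an ancestor of any other common ancestor — it is the merge base.

43ba609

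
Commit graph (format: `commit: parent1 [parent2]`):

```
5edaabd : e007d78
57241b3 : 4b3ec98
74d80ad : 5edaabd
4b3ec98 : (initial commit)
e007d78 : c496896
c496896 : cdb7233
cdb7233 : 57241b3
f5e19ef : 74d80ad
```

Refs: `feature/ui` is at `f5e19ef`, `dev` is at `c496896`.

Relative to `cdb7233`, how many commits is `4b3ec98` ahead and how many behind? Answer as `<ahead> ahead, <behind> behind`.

0 ahead, 2 behind

Reachable from 4b3ec98: {4b3ec98}.
Reachable from cdb7233: {4b3ec98, 57241b3, cdb7233}.
Only in 4b3ec98's history (ahead): {} — 0.
Only in cdb7233's history (behind): {57241b3, cdb7233} — 2.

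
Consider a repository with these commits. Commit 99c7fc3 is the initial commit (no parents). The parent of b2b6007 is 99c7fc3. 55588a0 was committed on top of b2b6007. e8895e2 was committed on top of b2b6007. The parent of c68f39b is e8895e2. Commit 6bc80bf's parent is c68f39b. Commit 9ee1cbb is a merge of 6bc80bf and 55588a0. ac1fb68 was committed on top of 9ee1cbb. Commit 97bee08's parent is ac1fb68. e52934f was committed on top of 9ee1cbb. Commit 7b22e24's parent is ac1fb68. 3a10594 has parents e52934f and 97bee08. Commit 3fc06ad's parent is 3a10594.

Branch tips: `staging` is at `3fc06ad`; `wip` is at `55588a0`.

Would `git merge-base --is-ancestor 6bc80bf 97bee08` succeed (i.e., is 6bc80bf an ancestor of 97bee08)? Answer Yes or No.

Ancestors of 97bee08 (commits reachable by following parents): {55588a0, 6bc80bf, 97bee08, 99c7fc3, 9ee1cbb, ac1fb68, b2b6007, c68f39b, e8895e2}.
6bc80bf is in that set, so it is an ancestor of 97bee08.

Yes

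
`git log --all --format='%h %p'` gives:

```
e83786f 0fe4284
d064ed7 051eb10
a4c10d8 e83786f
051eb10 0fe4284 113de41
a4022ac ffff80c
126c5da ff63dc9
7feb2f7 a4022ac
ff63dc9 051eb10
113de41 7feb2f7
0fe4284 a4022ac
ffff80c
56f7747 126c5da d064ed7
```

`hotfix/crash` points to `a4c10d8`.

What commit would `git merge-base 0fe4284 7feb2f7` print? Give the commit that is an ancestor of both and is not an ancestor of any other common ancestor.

a4022ac

Ancestors of 0fe4284: {0fe4284, a4022ac, ffff80c}.
Ancestors of 7feb2f7: {7feb2f7, a4022ac, ffff80c}.
Common ancestors: {a4022ac, ffff80c}.
Among these, a4022ac is not an ancestor of any other common ancestor — it is the merge base.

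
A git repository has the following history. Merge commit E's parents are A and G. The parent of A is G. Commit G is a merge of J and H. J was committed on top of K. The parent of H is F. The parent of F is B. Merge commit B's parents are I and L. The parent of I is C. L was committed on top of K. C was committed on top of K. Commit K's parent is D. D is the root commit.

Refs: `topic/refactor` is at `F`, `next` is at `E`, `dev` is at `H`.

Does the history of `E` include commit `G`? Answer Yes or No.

Ancestors of E (commits reachable by following parents): {A, B, C, D, E, F, G, H, I, J, K, L}.
G is in that set, so it is an ancestor of E.

Yes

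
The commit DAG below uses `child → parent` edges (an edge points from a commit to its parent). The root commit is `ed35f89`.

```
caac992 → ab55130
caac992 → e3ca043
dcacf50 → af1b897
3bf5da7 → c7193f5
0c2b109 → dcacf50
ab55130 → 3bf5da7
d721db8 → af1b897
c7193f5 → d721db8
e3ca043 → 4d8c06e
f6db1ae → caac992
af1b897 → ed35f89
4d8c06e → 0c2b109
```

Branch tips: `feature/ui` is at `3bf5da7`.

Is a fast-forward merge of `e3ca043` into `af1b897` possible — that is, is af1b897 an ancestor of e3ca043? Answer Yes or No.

Yes

A fast-forward from af1b897 to e3ca043 is possible iff af1b897 is an ancestor of e3ca043.
Ancestors of e3ca043: {0c2b109, 4d8c06e, af1b897, dcacf50, e3ca043, ed35f89}.
af1b897 is among them, so fast-forward is possible.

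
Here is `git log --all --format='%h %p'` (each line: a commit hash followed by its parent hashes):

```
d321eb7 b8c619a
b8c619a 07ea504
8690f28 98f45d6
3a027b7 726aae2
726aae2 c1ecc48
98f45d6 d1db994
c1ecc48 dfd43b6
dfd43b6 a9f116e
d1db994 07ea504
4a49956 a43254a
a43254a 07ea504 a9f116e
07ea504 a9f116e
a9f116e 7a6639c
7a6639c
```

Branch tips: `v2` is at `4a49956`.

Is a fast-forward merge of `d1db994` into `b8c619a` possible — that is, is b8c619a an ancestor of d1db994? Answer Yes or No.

No

A fast-forward from b8c619a to d1db994 is possible iff b8c619a is an ancestor of d1db994.
Ancestors of d1db994: {07ea504, 7a6639c, a9f116e, d1db994}.
b8c619a is not among them, so fast-forward is not possible.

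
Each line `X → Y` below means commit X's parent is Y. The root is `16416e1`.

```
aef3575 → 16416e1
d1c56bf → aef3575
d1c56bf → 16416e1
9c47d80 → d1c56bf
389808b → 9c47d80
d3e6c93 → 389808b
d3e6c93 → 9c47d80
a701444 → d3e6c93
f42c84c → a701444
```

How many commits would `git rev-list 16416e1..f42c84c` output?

Reachable from f42c84c: {16416e1, 389808b, 9c47d80, a701444, aef3575, d1c56bf, d3e6c93, f42c84c}.
Reachable from 16416e1: {16416e1}.
In f42c84c's history but not 16416e1's: {389808b, 9c47d80, a701444, aef3575, d1c56bf, d3e6c93, f42c84c} — 7 commits.

7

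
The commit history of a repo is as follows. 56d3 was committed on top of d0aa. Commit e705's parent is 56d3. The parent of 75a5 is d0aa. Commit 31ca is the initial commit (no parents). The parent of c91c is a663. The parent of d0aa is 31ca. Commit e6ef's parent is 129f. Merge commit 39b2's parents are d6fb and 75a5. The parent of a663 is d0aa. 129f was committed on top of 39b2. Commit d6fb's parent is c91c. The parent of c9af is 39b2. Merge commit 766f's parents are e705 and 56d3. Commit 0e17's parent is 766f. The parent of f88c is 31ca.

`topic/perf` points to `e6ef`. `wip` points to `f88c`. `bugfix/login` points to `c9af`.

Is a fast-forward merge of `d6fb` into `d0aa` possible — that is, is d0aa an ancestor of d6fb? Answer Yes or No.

Yes

A fast-forward from d0aa to d6fb is possible iff d0aa is an ancestor of d6fb.
Ancestors of d6fb: {31ca, a663, c91c, d0aa, d6fb}.
d0aa is among them, so fast-forward is possible.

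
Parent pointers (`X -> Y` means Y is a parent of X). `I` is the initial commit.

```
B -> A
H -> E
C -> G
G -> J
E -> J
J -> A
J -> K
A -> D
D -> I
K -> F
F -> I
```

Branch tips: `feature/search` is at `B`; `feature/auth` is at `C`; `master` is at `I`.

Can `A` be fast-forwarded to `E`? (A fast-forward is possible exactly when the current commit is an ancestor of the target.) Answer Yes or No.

Yes

A fast-forward from A to E is possible iff A is an ancestor of E.
Ancestors of E: {A, D, E, F, I, J, K}.
A is among them, so fast-forward is possible.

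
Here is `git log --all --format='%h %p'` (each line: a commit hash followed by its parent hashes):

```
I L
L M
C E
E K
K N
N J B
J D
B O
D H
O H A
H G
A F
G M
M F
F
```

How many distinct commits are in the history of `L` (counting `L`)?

Walking parent pointers from L: reachable set = {F, L, M}.
That is 3 commits.

3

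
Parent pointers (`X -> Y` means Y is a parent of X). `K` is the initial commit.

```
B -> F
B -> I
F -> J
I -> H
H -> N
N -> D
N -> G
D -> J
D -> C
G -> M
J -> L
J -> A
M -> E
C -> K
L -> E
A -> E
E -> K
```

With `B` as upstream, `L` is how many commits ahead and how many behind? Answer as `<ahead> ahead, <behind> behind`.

0 ahead, 11 behind

Reachable from L: {E, K, L}.
Reachable from B: {A, B, C, D, E, F, G, H, I, J, K, L, M, N}.
Only in L's history (ahead): {} — 0.
Only in B's history (behind): {A, B, C, D, F, G, H, I, J, M, N} — 11.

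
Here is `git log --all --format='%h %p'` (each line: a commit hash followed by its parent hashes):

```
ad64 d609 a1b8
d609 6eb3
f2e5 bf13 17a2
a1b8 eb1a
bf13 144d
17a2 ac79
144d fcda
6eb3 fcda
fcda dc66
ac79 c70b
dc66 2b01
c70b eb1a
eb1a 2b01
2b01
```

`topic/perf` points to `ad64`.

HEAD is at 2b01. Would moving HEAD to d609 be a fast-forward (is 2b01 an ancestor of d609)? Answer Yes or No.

A fast-forward from 2b01 to d609 is possible iff 2b01 is an ancestor of d609.
Ancestors of d609: {2b01, 6eb3, d609, dc66, fcda}.
2b01 is among them, so fast-forward is possible.

Yes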